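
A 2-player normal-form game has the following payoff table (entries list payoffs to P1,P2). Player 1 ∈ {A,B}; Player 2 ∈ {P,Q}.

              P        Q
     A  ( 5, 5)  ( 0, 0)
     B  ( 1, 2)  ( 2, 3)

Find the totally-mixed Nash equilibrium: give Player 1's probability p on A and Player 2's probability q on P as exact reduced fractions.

P1 indiff ⇒ q·5+(1-q)·0 = q·1+(1-q)·2 ⇒ q(4) = (1-q)(2) ⇒ q = 1/3
P2 indiff ⇒ p·5+(1-p)·2 = p·0+(1-p)·3 ⇒ p(5) = (1-p)(1) ⇒ p = 1/6

(p,q) = (1/6, 1/3)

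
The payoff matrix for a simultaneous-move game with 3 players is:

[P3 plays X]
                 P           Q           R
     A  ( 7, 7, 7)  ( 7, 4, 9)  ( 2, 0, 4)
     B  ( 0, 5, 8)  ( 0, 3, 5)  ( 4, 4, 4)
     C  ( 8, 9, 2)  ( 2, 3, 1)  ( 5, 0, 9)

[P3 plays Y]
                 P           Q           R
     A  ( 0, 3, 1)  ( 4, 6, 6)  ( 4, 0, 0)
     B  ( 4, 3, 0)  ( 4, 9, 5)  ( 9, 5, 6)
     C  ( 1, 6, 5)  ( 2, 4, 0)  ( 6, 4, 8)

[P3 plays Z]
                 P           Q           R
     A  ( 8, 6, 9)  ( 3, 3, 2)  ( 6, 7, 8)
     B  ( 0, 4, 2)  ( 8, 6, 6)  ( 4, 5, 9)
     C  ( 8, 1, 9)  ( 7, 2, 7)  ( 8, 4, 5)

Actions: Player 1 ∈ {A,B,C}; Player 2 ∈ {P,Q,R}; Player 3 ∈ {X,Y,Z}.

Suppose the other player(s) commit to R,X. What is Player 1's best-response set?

u_1(A vs R,X) = 2
u_1(B vs R,X) = 4
u_1(C vs R,X) = 5
max payoff 5 at {C}

P1 best: {C}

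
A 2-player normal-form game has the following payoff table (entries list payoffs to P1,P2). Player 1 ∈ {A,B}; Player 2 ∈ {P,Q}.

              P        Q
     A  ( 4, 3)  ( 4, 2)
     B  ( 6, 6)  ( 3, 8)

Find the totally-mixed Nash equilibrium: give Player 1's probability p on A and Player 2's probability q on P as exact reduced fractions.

P1 indiff ⇒ q·4+(1-q)·4 = q·6+(1-q)·3 ⇒ q(-2) = (1-q)(-1) ⇒ q = 1/3
P2 indiff ⇒ p·3+(1-p)·6 = p·2+(1-p)·8 ⇒ p(1) = (1-p)(2) ⇒ p = 2/3

p=2/3, q=1/3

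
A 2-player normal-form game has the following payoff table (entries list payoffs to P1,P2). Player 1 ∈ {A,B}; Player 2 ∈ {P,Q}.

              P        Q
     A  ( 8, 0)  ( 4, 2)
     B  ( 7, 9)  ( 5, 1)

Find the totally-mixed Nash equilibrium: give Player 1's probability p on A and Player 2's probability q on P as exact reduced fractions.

P1 indiff ⇒ q·8+(1-q)·4 = q·7+(1-q)·5 ⇒ q(1) = (1-q)(1) ⇒ q = 1/2
P2 indiff ⇒ p·0+(1-p)·9 = p·2+(1-p)·1 ⇒ p(-2) = (1-p)(-8) ⇒ p = 4/5

(p,q) = (4/5, 1/2)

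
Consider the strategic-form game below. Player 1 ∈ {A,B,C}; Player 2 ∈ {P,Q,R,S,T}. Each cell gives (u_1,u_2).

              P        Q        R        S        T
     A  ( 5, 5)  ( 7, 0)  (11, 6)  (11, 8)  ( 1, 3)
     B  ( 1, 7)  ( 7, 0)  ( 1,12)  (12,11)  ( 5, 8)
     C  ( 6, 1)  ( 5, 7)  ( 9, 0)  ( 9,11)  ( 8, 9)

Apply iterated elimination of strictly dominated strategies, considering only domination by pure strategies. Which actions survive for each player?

Remaining: P1:{A,B} P2:{R,S}

P2 drop P (S beats it: A:8>5 B:11>7 C:11>1)
P2 drop Q (S beats it: A:8>0 B:11>0 C:11>7)
P2 drop T (S beats it: A:8>3 B:11>8 C:11>9)
P1 drop C (A beats it: R:11>9 S:11>9)
P1→{A,B} P2→{R,S}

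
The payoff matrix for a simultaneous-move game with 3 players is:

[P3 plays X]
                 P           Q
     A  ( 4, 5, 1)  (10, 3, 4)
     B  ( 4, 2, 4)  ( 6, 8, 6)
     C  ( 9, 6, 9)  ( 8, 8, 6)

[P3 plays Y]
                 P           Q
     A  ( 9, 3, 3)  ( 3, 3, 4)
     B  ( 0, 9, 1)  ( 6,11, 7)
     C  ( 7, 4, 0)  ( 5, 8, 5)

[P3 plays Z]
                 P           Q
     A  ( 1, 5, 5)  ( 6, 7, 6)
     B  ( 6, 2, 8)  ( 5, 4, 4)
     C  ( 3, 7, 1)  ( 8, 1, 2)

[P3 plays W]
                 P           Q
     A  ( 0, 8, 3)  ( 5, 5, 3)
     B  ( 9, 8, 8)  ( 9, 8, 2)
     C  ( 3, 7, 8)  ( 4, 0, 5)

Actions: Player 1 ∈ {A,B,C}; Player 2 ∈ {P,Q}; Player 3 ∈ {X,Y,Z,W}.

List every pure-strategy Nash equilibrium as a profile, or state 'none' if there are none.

NE set: (B,P,W), (B,Q,Y)

(A,P,X): not NE [P1→C gives 9>4; P3→Z gives 5>1]
(A,P,Y): not NE [P3→Z gives 5>3]
(A,P,Z): not NE [P1→B gives 6>1; P2→Q gives 7>5]
(A,P,W): not NE [P1→B gives 9>0; P3→Z gives 5>3]
(A,Q,X): not NE [P2→P gives 5>3; P3→Z gives 6>4]
(A,Q,Y): not NE [P1→B gives 6>3; P3→Z gives 6>4]
(A,Q,Z): not NE [P1→C gives 8>6]
(A,Q,W): not NE [P1→B gives 9>5; P2→P gives 8>5; P3→Z gives 6>3]
(B,P,X): not NE [P1→C gives 9>4; P2→Q gives 8>2; P3→W gives 8>4]
(B,P,Y): not NE [P1→A gives 9>0; P2→Q gives 11>9; P3→W gives 8>1]
(B,P,Z): not NE [P2→Q gives 4>2]
(B,P,W): NE
(B,Q,X): not NE [P1→A gives 10>6; P3→Y gives 7>6]
(B,Q,Y): NE
(B,Q,Z): not NE [P1→C gives 8>5; P3→Y gives 7>4]
(B,Q,W): not NE [P3→Y gives 7>2]
(C,P,X): not NE [P2→Q gives 8>6]
(C,P,Y): not NE [P1→A gives 9>7; P2→Q gives 8>4; P3→X gives 9>0]
(C,P,Z): not NE [P1→B gives 6>3; P3→X gives 9>1]
(C,P,W): not NE [P1→B gives 9>3; P3→X gives 9>8]
(C,Q,X): not NE [P1→A gives 10>8]
(C,Q,Y): not NE [P1→B gives 6>5; P3→X gives 6>5]
(C,Q,Z): not NE [P2→P gives 7>1; P3→X gives 6>2]
(C,Q,W): not NE [P1→B gives 9>4; P2→P gives 7>0; P3→X gives 6>5]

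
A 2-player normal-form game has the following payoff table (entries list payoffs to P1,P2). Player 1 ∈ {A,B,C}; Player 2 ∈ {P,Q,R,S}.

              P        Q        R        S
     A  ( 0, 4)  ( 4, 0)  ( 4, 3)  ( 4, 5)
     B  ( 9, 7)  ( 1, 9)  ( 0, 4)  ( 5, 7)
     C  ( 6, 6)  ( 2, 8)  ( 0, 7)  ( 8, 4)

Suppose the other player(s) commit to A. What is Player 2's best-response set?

u_2(P vs A) = 4
u_2(Q vs A) = 0
u_2(R vs A) = 3
u_2(S vs A) = 5
max payoff 5 at {S}

P2 best: {S}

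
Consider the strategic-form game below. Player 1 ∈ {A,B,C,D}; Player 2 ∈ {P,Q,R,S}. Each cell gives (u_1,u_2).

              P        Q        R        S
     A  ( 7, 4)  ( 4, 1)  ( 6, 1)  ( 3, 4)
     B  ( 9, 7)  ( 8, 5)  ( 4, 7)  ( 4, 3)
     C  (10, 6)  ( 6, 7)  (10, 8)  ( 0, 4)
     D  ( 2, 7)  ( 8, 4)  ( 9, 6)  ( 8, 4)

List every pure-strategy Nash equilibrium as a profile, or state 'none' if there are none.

(A,P): not NE [P1→C gives 10>7]
(A,Q): not NE [P1→D gives 8>4; P2→S gives 4>1]
(A,R): not NE [P1→C gives 10>6; P2→S gives 4>1]
(A,S): not NE [P1→D gives 8>3]
(B,P): not NE [P1→C gives 10>9]
(B,Q): not NE [P2→R gives 7>5]
(B,R): not NE [P1→C gives 10>4]
(B,S): not NE [P1→D gives 8>4; P2→R gives 7>3]
(C,P): not NE [P2→R gives 8>6]
(C,Q): not NE [P1→D gives 8>6; P2→R gives 8>7]
(C,R): NE
(C,S): not NE [P1→D gives 8>0; P2→R gives 8>4]
(D,P): not NE [P1→C gives 10>2]
(D,Q): not NE [P2→P gives 7>4]
(D,R): not NE [P1→C gives 10>9; P2→P gives 7>6]
(D,S): not NE [P2→P gives 7>4]

NE set: (C,R)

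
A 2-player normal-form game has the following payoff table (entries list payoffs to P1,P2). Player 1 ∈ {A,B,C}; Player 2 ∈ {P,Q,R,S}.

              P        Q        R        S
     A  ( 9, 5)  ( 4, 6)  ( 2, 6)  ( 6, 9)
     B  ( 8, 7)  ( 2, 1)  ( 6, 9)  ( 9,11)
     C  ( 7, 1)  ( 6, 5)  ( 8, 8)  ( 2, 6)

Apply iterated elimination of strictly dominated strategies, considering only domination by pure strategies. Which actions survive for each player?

P2 drop P (R beats it: A:6>5 B:9>7 C:8>1)
P2 drop Q (S beats it: A:9>6 B:11>1 C:6>5)
P1 drop A (B beats it: R:6>2 S:9>6)
P1→{B,C} P2→{R,S}

Survivors P1:{B,C} P2:{R,S}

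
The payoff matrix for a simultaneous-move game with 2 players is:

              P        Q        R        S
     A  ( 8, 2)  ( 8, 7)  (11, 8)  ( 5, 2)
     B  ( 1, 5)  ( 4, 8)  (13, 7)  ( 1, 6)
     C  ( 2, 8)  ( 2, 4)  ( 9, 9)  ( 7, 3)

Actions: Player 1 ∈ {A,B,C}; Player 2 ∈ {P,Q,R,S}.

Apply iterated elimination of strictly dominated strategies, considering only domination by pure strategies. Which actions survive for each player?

Remaining: P1:{A,B} P2:{Q,R}

P2 drop P (R beats it: A:8>2 B:7>5 C:9>8)
P2 drop S (Q beats it: A:7>2 B:8>6 C:4>3)
P1 drop C (A beats it: Q:8>2 R:11>9)
P1→{A,B} P2→{Q,R}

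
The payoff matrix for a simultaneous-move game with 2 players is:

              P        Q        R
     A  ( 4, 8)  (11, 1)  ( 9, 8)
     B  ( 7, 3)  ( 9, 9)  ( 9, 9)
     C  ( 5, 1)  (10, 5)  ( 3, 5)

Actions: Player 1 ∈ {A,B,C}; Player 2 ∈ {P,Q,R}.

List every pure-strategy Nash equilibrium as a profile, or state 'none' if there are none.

NE set: (A,R), (B,R)

(A,P): not NE [P1→B gives 7>4]
(A,Q): not NE [P2→R gives 8>1]
(A,R): NE
(B,P): not NE [P2→R gives 9>3]
(B,Q): not NE [P1→A gives 11>9]
(B,R): NE
(C,P): not NE [P1→B gives 7>5; P2→R gives 5>1]
(C,Q): not NE [P1→A gives 11>10]
(C,R): not NE [P1→B gives 9>3]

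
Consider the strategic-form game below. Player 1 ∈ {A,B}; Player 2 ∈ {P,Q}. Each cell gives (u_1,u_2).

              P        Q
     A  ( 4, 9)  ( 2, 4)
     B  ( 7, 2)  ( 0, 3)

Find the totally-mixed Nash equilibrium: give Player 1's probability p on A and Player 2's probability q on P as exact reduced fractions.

P1 indiff ⇒ q·4+(1-q)·2 = q·7+(1-q)·0 ⇒ q(-3) = (1-q)(-2) ⇒ q = 2/5
P2 indiff ⇒ p·9+(1-p)·2 = p·4+(1-p)·3 ⇒ p(5) = (1-p)(1) ⇒ p = 1/6

P1 mixes 1/6 on A; P2 mixes 2/5 on P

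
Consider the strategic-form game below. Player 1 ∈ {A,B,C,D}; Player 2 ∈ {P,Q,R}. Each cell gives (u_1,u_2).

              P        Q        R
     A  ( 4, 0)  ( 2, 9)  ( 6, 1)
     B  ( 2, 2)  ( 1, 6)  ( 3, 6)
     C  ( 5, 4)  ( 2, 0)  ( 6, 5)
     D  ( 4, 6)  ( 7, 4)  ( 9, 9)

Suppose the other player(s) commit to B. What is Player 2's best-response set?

P2 best: {Q,R}

u_2(P vs B) = 2
u_2(Q vs B) = 6
u_2(R vs B) = 6
max payoff 6 at {Q,R}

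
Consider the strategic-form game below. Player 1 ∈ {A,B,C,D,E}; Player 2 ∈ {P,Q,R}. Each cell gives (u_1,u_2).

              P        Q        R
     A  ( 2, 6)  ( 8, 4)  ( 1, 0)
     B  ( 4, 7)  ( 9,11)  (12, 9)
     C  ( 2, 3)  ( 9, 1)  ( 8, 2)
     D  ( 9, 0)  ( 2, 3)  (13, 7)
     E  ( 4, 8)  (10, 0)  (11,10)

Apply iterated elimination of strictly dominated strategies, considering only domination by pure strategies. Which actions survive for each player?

P1 drop A (B beats it: P:4>2 Q:9>8 R:12>1)
P1 drop C (E beats it: P:4>2 Q:10>9 R:11>8)
P2 drop P (R beats it: B:9>7 D:7>0 E:10>8)
P1→{B,D,E} P2→{Q,R}

IESDS → P1:{B,D,E} P2:{Q,R}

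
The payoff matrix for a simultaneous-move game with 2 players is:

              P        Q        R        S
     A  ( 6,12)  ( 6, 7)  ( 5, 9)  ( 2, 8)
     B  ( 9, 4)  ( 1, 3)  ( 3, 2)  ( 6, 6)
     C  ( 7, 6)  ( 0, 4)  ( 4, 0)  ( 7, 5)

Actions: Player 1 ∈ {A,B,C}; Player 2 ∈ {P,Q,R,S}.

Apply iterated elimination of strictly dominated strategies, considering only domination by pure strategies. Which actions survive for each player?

P2 drop Q (P beats it: A:12>7 B:4>3 C:6>4)
P2 drop R (P beats it: A:12>9 B:4>2 C:6>0)
P1 drop A (B beats it: P:9>6 S:6>2)
P1→{B,C} P2→{P,S}

IESDS → P1:{B,C} P2:{P,S}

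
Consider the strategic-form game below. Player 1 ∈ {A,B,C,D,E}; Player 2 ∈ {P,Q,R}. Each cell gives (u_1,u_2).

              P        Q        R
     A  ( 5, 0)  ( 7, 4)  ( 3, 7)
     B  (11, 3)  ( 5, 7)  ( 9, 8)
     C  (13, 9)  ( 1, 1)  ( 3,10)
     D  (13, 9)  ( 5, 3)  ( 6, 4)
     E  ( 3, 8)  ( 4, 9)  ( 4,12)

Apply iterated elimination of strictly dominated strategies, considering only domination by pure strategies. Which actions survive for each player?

P1 drop E (B beats it: P:11>3 Q:5>4 R:9>4)
P2 drop Q (R beats it: A:7>4 B:8>7 C:10>1 D:4>3)
P1 drop A (B beats it: P:11>5 R:9>3)
P1→{B,C,D} P2→{P,R}

Remaining: P1:{B,C,D} P2:{P,R}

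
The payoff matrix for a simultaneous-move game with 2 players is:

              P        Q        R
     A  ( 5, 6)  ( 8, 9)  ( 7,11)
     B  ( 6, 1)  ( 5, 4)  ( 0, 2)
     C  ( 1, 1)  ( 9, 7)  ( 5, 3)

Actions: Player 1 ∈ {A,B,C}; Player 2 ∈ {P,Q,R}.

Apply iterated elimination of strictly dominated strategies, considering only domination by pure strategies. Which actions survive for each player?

Remaining: P1:{A,C} P2:{Q,R}

P2 drop P (Q beats it: A:9>6 B:4>1 C:7>1)
P1 drop B (A beats it: Q:8>5 R:7>0)
P1→{A,C} P2→{Q,R}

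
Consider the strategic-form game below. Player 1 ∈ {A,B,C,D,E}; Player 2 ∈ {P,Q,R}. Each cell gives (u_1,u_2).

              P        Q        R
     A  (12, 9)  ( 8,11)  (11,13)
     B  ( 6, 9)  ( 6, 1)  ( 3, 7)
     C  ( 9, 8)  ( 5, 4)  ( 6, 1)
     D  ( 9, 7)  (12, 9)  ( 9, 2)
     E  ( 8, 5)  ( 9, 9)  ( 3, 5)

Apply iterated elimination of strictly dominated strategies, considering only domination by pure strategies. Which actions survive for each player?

P1 drop B (A beats it: P:12>6 Q:8>6 R:11>3)
P1 drop C (A beats it: P:12>9 Q:8>5 R:11>6)
P1 drop E (D beats it: P:9>8 Q:12>9 R:9>3)
P2 drop P (Q beats it: A:11>9 D:9>7)
P1→{A,D} P2→{Q,R}

IESDS → P1:{A,D} P2:{Q,R}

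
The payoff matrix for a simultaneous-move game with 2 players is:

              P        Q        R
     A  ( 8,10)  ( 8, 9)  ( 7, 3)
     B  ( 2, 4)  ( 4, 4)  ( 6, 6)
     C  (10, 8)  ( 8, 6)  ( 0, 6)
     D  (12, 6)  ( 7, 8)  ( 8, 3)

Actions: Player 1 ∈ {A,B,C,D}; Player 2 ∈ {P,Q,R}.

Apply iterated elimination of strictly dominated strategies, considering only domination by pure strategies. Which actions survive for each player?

P1 drop B (A beats it: P:8>2 Q:8>4 R:7>6)
P2 drop R (P beats it: A:10>3 C:8>6 D:6>3)
P1→{A,C,D} P2→{P,Q}

Survivors P1:{A,C,D} P2:{P,Q}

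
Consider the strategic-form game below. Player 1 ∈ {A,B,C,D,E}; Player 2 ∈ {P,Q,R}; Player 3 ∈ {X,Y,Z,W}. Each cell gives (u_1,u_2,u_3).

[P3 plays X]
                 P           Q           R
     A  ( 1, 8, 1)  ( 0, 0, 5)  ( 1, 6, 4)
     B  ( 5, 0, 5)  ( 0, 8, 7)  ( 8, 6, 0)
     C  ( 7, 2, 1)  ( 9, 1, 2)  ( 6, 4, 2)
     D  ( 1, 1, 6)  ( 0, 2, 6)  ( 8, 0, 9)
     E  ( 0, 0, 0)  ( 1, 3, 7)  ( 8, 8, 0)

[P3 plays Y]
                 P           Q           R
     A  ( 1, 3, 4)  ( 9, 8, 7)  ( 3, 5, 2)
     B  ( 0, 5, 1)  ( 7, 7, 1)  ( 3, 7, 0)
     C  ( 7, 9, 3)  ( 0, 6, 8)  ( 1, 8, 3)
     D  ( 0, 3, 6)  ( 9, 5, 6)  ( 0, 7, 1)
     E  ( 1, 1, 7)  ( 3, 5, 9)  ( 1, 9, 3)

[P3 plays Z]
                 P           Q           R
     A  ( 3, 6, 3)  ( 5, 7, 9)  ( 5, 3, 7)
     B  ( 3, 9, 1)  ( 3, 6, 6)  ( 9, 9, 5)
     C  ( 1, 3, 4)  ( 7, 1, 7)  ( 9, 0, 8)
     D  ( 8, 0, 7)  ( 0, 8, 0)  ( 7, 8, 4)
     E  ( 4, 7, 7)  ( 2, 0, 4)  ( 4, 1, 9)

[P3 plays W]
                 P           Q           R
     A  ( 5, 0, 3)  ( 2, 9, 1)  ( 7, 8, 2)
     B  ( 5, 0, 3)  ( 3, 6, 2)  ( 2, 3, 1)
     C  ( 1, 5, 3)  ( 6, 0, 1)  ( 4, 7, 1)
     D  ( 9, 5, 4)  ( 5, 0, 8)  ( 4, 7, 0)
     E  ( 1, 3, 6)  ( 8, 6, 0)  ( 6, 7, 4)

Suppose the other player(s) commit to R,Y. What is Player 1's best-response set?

argmax u_1 = {A,B}

u_1(A vs R,Y) = 3
u_1(B vs R,Y) = 3
u_1(C vs R,Y) = 1
u_1(D vs R,Y) = 0
u_1(E vs R,Y) = 1
max payoff 3 at {A,B}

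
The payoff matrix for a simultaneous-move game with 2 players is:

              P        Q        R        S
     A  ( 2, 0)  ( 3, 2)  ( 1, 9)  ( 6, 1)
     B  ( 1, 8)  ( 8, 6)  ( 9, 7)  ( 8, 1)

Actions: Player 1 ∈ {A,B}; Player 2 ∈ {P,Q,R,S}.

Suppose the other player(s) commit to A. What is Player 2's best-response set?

u_2(P vs A) = 0
u_2(Q vs A) = 2
u_2(R vs A) = 9
u_2(S vs A) = 1
max payoff 9 at {R}

BR_2 = {R}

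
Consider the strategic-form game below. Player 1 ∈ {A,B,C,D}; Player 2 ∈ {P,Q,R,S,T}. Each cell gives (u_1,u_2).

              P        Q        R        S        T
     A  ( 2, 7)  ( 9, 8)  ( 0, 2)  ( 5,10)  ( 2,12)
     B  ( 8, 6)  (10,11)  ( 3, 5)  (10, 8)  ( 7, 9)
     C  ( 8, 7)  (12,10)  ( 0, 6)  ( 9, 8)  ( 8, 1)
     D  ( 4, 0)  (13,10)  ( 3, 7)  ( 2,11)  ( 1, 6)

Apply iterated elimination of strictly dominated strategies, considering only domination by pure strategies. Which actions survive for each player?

Remaining: P1:{B,C,D} P2:{Q,S}

P1 drop A (B beats it: P:8>2 Q:10>9 R:3>0 S:10>5 T:7>2)
P2 drop P (Q beats it: B:11>6 C:10>7 D:10>0)
P2 drop R (Q beats it: B:11>5 C:10>6 D:10>7)
P2 drop T (Q beats it: B:11>9 C:10>1 D:10>6)
P1→{B,C,D} P2→{Q,S}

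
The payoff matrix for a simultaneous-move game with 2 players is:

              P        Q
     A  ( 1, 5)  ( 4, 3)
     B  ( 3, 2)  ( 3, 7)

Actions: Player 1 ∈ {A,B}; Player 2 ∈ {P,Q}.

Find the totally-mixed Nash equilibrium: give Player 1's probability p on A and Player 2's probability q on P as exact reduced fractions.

P1 indiff ⇒ q·1+(1-q)·4 = q·3+(1-q)·3 ⇒ q(-2) = (1-q)(-1) ⇒ q = 1/3
P2 indiff ⇒ p·5+(1-p)·2 = p·3+(1-p)·7 ⇒ p(2) = (1-p)(5) ⇒ p = 5/7

(p,q) = (5/7, 1/3)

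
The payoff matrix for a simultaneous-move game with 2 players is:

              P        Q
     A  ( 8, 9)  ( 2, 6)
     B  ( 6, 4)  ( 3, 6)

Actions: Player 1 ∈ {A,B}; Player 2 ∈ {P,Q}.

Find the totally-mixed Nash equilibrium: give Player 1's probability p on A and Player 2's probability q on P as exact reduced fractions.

P1 indiff ⇒ q·8+(1-q)·2 = q·6+(1-q)·3 ⇒ q(2) = (1-q)(1) ⇒ q = 1/3
P2 indiff ⇒ p·9+(1-p)·4 = p·6+(1-p)·6 ⇒ p(3) = (1-p)(2) ⇒ p = 2/5

p=2/5, q=1/3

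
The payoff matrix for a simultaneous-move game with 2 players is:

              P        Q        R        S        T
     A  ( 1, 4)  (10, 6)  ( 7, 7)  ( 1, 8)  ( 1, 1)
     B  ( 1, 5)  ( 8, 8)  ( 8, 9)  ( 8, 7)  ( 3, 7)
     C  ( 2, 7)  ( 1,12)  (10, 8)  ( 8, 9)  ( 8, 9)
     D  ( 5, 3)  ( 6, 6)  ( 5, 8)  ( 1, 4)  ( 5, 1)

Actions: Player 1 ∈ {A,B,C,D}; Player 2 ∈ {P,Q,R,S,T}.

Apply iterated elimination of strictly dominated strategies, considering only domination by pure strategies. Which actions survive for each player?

IESDS → P1:{A,B,C} P2:{Q,R,S}

P2 drop P (Q beats it: A:6>4 B:8>5 C:12>7 D:6>3)
P2 drop T (Q beats it: A:6>1 B:8>7 C:12>9 D:6>1)
P1 drop D (B beats it: Q:8>6 R:8>5 S:8>1)
P1→{A,B,C} P2→{Q,R,S}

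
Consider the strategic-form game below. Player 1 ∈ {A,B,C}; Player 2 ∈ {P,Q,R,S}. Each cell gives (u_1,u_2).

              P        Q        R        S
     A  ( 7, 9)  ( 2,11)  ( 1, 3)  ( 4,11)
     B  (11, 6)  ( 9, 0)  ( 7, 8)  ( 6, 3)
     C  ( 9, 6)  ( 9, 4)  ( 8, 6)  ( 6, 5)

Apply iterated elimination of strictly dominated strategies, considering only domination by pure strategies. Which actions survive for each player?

P1 drop A (B beats it: P:11>7 Q:9>2 R:7>1 S:6>4)
P2 drop Q (P beats it: B:6>0 C:6>4)
P2 drop S (P beats it: B:6>3 C:6>5)
P1→{B,C} P2→{P,R}

Remaining: P1:{B,C} P2:{P,R}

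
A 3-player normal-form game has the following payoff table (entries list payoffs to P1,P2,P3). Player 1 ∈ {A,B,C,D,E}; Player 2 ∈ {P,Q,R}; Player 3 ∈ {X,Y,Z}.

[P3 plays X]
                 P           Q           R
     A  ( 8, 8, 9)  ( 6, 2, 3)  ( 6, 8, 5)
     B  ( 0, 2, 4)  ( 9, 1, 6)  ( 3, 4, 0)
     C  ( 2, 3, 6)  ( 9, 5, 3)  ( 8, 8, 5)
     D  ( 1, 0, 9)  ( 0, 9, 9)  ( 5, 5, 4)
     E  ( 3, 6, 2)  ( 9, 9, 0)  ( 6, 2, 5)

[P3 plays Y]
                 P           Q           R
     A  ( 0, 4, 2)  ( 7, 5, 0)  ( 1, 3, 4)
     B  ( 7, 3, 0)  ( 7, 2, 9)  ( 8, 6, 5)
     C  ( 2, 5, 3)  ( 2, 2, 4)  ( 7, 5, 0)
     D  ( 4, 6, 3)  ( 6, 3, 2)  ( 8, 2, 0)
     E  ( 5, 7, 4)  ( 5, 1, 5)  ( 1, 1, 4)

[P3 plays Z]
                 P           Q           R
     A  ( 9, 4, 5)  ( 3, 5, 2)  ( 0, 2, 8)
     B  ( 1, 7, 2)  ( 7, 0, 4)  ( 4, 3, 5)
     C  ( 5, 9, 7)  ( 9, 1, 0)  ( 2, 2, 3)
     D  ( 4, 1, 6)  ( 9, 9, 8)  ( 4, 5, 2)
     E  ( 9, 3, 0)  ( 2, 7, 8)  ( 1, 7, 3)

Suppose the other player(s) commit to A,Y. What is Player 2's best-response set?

u_2(P vs A,Y) = 4
u_2(Q vs A,Y) = 5
u_2(R vs A,Y) = 3
max payoff 5 at {Q}

P2 best: {Q}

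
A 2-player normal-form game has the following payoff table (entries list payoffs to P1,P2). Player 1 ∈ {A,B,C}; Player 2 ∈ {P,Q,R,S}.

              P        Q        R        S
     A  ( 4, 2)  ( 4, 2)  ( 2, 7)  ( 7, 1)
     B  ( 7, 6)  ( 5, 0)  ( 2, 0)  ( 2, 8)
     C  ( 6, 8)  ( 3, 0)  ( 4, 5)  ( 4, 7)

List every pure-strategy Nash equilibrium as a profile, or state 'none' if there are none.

(A,P): not NE [P1→B gives 7>4; P2→R gives 7>2]
(A,Q): not NE [P1→B gives 5>4; P2→R gives 7>2]
(A,R): not NE [P1→C gives 4>2]
(A,S): not NE [P2→R gives 7>1]
(B,P): not NE [P2→S gives 8>6]
(B,Q): not NE [P2→S gives 8>0]
(B,R): not NE [P1→C gives 4>2; P2→S gives 8>0]
(B,S): not NE [P1→A gives 7>2]
(C,P): not NE [P1→B gives 7>6]
(C,Q): not NE [P1→B gives 5>3; P2→P gives 8>0]
(C,R): not NE [P2→P gives 8>5]
(C,S): not NE [P1→A gives 7>4; P2→P gives 8>7]

Equilibria: none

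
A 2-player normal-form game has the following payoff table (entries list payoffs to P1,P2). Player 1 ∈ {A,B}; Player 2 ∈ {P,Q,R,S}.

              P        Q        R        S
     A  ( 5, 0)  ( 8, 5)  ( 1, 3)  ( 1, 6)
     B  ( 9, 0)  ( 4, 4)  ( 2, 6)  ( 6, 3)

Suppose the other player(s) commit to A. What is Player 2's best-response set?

u_2(P vs A) = 0
u_2(Q vs A) = 5
u_2(R vs A) = 3
u_2(S vs A) = 6
max payoff 6 at {S}

P2 best: {S}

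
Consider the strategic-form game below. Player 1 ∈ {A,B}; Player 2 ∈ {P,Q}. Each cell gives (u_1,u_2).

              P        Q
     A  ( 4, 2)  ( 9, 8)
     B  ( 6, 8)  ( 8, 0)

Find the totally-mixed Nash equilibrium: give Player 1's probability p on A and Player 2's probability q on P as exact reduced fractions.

P1 indiff ⇒ q·4+(1-q)·9 = q·6+(1-q)·8 ⇒ q(-2) = (1-q)(-1) ⇒ q = 1/3
P2 indiff ⇒ p·2+(1-p)·8 = p·8+(1-p)·0 ⇒ p(-6) = (1-p)(-8) ⇒ p = 4/7

p=4/7, q=1/3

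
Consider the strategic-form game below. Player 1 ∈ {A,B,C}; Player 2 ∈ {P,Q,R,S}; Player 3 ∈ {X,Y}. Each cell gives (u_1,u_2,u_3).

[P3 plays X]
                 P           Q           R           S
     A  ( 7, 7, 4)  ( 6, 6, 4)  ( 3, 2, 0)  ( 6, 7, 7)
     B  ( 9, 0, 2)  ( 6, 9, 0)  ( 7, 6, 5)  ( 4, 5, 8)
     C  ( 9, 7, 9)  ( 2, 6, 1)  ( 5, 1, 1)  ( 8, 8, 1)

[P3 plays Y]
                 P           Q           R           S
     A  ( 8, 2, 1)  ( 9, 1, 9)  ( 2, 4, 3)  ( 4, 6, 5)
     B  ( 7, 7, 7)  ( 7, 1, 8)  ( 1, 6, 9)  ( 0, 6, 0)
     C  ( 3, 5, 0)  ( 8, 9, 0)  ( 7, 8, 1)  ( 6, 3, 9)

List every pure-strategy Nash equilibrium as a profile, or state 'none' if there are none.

No pure NE.

(A,P,X): not NE [P1→C gives 9>7]
(A,P,Y): not NE [P2→S gives 6>2; P3→X gives 4>1]
(A,Q,X): not NE [P2→S gives 7>6; P3→Y gives 9>4]
(A,Q,Y): not NE [P2→S gives 6>1]
(A,R,X): not NE [P1→B gives 7>3; P2→S gives 7>2; P3→Y gives 3>0]
(A,R,Y): not NE [P1→C gives 7>2; P2→S gives 6>4]
(A,S,X): not NE [P1→C gives 8>6]
(A,S,Y): not NE [P1→C gives 6>4; P3→X gives 7>5]
(B,P,X): not NE [P2→Q gives 9>0; P3→Y gives 7>2]
(B,P,Y): not NE [P1→A gives 8>7]
(B,Q,X): not NE [P3→Y gives 8>0]
(B,Q,Y): not NE [P1→A gives 9>7; P2→P gives 7>1]
(B,R,X): not NE [P2→Q gives 9>6; P3→Y gives 9>5]
(B,R,Y): not NE [P1→C gives 7>1; P2→P gives 7>6]
(B,S,X): not NE [P1→C gives 8>4; P2→Q gives 9>5]
(B,S,Y): not NE [P1→C gives 6>0; P2→P gives 7>6; P3→X gives 8>0]
(C,P,X): not NE [P2→S gives 8>7]
(C,P,Y): not NE [P1→A gives 8>3; P2→Q gives 9>5; P3→X gives 9>0]
(C,Q,X): not NE [P1→B gives 6>2; P2→S gives 8>6]
(C,Q,Y): not NE [P1→A gives 9>8; P3→X gives 1>0]
(C,R,X): not NE [P1→B gives 7>5; P2→S gives 8>1]
(C,R,Y): not NE [P2→Q gives 9>8]
(C,S,X): not NE [P3→Y gives 9>1]
(C,S,Y): not NE [P2→Q gives 9>3]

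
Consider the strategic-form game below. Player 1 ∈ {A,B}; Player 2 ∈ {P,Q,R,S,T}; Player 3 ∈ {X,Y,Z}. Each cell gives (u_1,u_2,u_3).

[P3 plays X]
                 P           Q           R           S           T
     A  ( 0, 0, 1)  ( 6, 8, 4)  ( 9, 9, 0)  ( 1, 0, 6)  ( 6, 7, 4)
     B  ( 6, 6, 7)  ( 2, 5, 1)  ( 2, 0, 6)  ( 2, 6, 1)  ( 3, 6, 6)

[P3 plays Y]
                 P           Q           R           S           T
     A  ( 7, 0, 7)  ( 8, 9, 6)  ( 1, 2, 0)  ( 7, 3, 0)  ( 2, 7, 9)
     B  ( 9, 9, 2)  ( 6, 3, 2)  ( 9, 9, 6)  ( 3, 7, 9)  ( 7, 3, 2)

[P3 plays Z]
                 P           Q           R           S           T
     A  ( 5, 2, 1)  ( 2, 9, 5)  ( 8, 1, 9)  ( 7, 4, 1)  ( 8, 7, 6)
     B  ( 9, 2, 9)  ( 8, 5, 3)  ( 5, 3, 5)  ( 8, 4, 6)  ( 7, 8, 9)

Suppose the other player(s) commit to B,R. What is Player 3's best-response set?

u_3(X vs B,R) = 6
u_3(Y vs B,R) = 6
u_3(Z vs B,R) = 5
max payoff 6 at {X,Y}

P3 best: {X,Y}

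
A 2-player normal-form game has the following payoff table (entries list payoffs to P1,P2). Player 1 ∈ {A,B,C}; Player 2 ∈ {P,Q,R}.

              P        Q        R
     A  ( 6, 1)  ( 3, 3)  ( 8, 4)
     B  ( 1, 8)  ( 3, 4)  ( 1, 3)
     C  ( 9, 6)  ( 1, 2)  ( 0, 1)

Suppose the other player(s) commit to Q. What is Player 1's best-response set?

P1 best: {A,B}

u_1(A vs Q) = 3
u_1(B vs Q) = 3
u_1(C vs Q) = 1
max payoff 3 at {A,B}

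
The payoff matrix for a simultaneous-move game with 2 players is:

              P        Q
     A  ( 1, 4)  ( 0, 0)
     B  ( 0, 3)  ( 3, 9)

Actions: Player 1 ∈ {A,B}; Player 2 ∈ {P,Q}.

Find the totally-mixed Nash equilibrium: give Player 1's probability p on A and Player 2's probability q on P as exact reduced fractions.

P1 indiff ⇒ q·1+(1-q)·0 = q·0+(1-q)·3 ⇒ q(1) = (1-q)(3) ⇒ q = 3/4
P2 indiff ⇒ p·4+(1-p)·3 = p·0+(1-p)·9 ⇒ p(4) = (1-p)(6) ⇒ p = 3/5

(p,q) = (3/5, 3/4)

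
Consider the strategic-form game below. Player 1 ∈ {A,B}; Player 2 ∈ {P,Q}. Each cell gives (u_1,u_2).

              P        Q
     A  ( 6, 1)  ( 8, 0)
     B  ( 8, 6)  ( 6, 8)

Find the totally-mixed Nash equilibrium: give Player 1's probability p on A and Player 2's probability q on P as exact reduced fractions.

P1 indiff ⇒ q·6+(1-q)·8 = q·8+(1-q)·6 ⇒ q(-2) = (1-q)(-2) ⇒ q = 1/2
P2 indiff ⇒ p·1+(1-p)·6 = p·0+(1-p)·8 ⇒ p(1) = (1-p)(2) ⇒ p = 2/3

P1 mixes 2/3 on A; P2 mixes 1/2 on P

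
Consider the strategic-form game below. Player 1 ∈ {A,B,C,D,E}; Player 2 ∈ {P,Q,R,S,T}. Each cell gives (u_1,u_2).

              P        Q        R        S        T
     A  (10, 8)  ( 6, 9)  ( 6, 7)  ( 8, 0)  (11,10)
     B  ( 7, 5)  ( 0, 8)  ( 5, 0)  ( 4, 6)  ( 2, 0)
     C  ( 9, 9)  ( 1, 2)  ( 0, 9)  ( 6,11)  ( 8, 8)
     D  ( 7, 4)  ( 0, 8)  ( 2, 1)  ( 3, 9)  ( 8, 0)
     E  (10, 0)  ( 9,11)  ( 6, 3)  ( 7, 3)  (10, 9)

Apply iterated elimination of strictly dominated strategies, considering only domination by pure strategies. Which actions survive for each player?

P1 drop B (A beats it: P:10>7 Q:6>0 R:6>5 S:8>4 T:11>2)
P1 drop C (A beats it: P:10>9 Q:6>1 R:6>0 S:8>6 T:11>8)
P1 drop D (A beats it: P:10>7 Q:6>0 R:6>2 S:8>3 T:11>8)
P2 drop P (Q beats it: A:9>8 E:11>0)
P2 drop R (Q beats it: A:9>7 E:11>3)
P2 drop S (Q beats it: A:9>0 E:11>3)
P1→{A,E} P2→{Q,T}

IESDS → P1:{A,E} P2:{Q,T}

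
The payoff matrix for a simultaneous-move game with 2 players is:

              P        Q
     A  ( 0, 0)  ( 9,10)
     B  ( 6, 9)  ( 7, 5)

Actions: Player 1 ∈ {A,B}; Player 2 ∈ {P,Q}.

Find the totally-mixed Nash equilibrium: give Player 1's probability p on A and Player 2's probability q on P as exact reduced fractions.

P1 indiff ⇒ q·0+(1-q)·9 = q·6+(1-q)·7 ⇒ q(-6) = (1-q)(-2) ⇒ q = 1/4
P2 indiff ⇒ p·0+(1-p)·9 = p·10+(1-p)·5 ⇒ p(-10) = (1-p)(-4) ⇒ p = 2/7

(p,q) = (2/7, 1/4)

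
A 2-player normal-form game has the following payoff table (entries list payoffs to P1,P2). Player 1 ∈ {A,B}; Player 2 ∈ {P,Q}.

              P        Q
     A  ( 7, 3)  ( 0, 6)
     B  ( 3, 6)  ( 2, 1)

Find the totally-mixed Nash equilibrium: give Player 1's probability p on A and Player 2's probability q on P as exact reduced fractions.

(p,q) = (5/8, 1/3)

P1 indiff ⇒ q·7+(1-q)·0 = q·3+(1-q)·2 ⇒ q(4) = (1-q)(2) ⇒ q = 1/3
P2 indiff ⇒ p·3+(1-p)·6 = p·6+(1-p)·1 ⇒ p(-3) = (1-p)(-5) ⇒ p = 5/8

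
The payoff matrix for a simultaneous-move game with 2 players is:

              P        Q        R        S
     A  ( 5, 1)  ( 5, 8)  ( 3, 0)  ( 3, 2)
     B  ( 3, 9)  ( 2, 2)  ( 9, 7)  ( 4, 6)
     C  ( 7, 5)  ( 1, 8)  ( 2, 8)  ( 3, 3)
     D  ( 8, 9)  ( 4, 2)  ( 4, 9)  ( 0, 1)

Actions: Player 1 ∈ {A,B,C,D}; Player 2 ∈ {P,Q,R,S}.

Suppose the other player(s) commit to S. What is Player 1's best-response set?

P1 best: {B}

u_1(A vs S) = 3
u_1(B vs S) = 4
u_1(C vs S) = 3
u_1(D vs S) = 0
max payoff 4 at {B}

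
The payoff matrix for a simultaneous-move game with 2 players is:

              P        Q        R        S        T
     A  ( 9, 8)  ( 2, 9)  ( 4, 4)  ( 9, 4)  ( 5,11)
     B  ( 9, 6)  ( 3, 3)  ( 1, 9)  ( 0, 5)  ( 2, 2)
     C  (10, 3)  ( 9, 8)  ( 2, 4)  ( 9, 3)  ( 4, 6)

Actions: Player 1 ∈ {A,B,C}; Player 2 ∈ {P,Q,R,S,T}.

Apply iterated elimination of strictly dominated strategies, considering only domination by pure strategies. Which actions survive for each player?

P1 drop B (C beats it: P:10>9 Q:9>3 R:2>1 S:9>0 T:4>2)
P2 drop P (Q beats it: A:9>8 C:8>3)
P2 drop R (Q beats it: A:9>4 C:8>4)
P2 drop S (Q beats it: A:9>4 C:8>3)
P1→{A,C} P2→{Q,T}

Survivors P1:{A,C} P2:{Q,T}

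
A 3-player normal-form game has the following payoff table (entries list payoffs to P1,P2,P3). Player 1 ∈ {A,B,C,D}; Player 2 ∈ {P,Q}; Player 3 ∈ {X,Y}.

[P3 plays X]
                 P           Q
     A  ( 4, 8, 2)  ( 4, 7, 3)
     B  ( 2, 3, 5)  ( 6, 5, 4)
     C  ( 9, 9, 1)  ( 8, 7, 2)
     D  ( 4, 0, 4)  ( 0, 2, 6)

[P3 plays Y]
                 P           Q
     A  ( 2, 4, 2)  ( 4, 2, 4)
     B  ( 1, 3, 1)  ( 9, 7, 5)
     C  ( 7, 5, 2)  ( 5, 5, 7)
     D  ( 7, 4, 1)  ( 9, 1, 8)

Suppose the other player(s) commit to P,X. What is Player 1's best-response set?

argmax u_1 = {C}

u_1(A vs P,X) = 4
u_1(B vs P,X) = 2
u_1(C vs P,X) = 9
u_1(D vs P,X) = 4
max payoff 9 at {C}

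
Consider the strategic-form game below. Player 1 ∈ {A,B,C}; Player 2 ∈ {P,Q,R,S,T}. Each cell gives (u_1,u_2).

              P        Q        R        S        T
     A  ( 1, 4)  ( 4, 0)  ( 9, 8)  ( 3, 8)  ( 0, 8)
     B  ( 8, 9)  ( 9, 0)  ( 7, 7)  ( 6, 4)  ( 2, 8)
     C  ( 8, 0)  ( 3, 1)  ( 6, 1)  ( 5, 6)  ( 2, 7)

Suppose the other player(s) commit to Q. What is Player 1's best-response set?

u_1(A vs Q) = 4
u_1(B vs Q) = 9
u_1(C vs Q) = 3
max payoff 9 at {B}

BR_1 = {B}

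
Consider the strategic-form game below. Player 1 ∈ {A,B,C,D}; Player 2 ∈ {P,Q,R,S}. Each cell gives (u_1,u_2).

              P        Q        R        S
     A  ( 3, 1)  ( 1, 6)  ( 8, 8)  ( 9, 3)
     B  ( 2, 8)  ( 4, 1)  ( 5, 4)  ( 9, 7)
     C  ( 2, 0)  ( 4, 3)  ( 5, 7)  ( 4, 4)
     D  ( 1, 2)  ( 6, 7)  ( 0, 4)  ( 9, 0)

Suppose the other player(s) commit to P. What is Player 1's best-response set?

P1 best: {A}

u_1(A vs P) = 3
u_1(B vs P) = 2
u_1(C vs P) = 2
u_1(D vs P) = 1
max payoff 3 at {A}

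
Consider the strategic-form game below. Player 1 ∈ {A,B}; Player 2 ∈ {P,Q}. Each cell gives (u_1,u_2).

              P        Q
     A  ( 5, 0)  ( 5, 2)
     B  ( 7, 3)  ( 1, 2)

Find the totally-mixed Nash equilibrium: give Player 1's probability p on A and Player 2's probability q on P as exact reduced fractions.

(p,q) = (1/3, 2/3)

P1 indiff ⇒ q·5+(1-q)·5 = q·7+(1-q)·1 ⇒ q(-2) = (1-q)(-4) ⇒ q = 2/3
P2 indiff ⇒ p·0+(1-p)·3 = p·2+(1-p)·2 ⇒ p(-2) = (1-p)(-1) ⇒ p = 1/3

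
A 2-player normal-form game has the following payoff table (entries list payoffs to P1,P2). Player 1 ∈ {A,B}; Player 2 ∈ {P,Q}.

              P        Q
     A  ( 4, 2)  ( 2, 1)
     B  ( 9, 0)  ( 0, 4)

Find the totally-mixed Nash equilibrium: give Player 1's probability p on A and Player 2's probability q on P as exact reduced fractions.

(p,q) = (4/5, 2/7)

P1 indiff ⇒ q·4+(1-q)·2 = q·9+(1-q)·0 ⇒ q(-5) = (1-q)(-2) ⇒ q = 2/7
P2 indiff ⇒ p·2+(1-p)·0 = p·1+(1-p)·4 ⇒ p(1) = (1-p)(4) ⇒ p = 4/5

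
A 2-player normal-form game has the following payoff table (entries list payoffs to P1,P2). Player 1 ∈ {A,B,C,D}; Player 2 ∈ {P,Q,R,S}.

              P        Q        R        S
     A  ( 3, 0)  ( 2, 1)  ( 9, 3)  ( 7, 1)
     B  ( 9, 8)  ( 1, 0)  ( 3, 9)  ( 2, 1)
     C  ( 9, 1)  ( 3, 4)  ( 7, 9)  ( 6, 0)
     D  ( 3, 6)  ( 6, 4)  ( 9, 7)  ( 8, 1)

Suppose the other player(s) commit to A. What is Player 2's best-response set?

BR_2 = {R}

u_2(P vs A) = 0
u_2(Q vs A) = 1
u_2(R vs A) = 3
u_2(S vs A) = 1
max payoff 3 at {R}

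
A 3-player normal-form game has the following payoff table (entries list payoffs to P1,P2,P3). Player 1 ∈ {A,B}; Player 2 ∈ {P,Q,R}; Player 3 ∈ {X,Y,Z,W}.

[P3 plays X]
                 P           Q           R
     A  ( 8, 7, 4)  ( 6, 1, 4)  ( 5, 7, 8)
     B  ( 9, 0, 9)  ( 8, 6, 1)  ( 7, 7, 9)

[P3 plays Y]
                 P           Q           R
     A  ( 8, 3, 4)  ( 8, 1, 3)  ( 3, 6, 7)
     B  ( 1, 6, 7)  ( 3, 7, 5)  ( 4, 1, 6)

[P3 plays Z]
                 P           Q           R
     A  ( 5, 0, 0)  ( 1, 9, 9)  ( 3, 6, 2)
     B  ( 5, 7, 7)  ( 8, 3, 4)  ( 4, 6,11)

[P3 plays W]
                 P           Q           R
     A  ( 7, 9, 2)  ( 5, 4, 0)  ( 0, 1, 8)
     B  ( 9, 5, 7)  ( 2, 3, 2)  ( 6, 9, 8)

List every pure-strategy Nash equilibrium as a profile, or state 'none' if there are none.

PSNE: ∅

(A,P,X): not NE [P1→B gives 9>8]
(A,P,Y): not NE [P2→R gives 6>3]
(A,P,Z): not NE [P2→Q gives 9>0; P3→Y gives 4>0]
(A,P,W): not NE [P1→B gives 9>7; P3→Y gives 4>2]
(A,Q,X): not NE [P1→B gives 8>6; P2→R gives 7>1; P3→Z gives 9>4]
(A,Q,Y): not NE [P2→R gives 6>1; P3→Z gives 9>3]
(A,Q,Z): not NE [P1→B gives 8>1]
(A,Q,W): not NE [P2→P gives 9>4; P3→Z gives 9>0]
(A,R,X): not NE [P1→B gives 7>5]
(A,R,Y): not NE [P1→B gives 4>3; P3→W gives 8>7]
(A,R,Z): not NE [P1→B gives 4>3; P2→Q gives 9>6; P3→W gives 8>2]
(A,R,W): not NE [P1→B gives 6>0; P2→P gives 9>1]
(B,P,X): not NE [P2→R gives 7>0]
(B,P,Y): not NE [P1→A gives 8>1; P2→Q gives 7>6; P3→X gives 9>7]
(B,P,Z): not NE [P3→X gives 9>7]
(B,P,W): not NE [P2→R gives 9>5; P3→X gives 9>7]
(B,Q,X): not NE [P2→R gives 7>6; P3→Y gives 5>1]
(B,Q,Y): not NE [P1→A gives 8>3]
(B,Q,Z): not NE [P2→P gives 7>3; P3→Y gives 5>4]
(B,Q,W): not NE [P1→A gives 5>2; P2→R gives 9>3; P3→Y gives 5>2]
(B,R,X): not NE [P3→Z gives 11>9]
(B,R,Y): not NE [P2→Q gives 7>1; P3→Z gives 11>6]
(B,R,Z): not NE [P2→P gives 7>6]
(B,R,W): not NE [P3→Z gives 11>8]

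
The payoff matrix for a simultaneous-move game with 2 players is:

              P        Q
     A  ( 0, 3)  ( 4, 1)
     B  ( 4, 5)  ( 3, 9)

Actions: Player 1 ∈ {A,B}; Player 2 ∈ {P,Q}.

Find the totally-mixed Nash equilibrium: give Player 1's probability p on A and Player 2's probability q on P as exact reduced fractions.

P1 indiff ⇒ q·0+(1-q)·4 = q·4+(1-q)·3 ⇒ q(-4) = (1-q)(-1) ⇒ q = 1/5
P2 indiff ⇒ p·3+(1-p)·5 = p·1+(1-p)·9 ⇒ p(2) = (1-p)(4) ⇒ p = 2/3

p=2/3, q=1/5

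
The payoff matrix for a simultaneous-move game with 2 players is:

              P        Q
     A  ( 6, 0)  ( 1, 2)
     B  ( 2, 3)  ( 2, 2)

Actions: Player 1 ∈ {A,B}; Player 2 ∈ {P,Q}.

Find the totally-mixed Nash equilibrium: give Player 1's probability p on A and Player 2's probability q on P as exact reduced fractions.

P1 indiff ⇒ q·6+(1-q)·1 = q·2+(1-q)·2 ⇒ q(4) = (1-q)(1) ⇒ q = 1/5
P2 indiff ⇒ p·0+(1-p)·3 = p·2+(1-p)·2 ⇒ p(-2) = (1-p)(-1) ⇒ p = 1/3

(p,q) = (1/3, 1/5)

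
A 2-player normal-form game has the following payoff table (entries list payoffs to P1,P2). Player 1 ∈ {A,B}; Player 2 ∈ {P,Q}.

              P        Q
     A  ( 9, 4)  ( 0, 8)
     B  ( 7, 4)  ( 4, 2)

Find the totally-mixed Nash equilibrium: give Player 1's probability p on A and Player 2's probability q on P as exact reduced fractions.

P1 indiff ⇒ q·9+(1-q)·0 = q·7+(1-q)·4 ⇒ q(2) = (1-q)(4) ⇒ q = 2/3
P2 indiff ⇒ p·4+(1-p)·4 = p·8+(1-p)·2 ⇒ p(-4) = (1-p)(-2) ⇒ p = 1/3

p=1/3, q=2/3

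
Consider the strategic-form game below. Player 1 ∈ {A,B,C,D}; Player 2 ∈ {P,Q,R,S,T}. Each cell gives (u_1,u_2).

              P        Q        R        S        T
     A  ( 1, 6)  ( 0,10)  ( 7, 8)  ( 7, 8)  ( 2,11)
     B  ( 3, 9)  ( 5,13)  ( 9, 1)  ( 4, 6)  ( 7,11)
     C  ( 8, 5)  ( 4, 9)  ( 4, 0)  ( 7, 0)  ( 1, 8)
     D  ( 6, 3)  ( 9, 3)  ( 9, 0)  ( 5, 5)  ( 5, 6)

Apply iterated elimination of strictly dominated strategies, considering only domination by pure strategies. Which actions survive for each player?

P2 drop P (T beats it: A:11>6 B:11>9 C:8>5 D:6>3)
P2 drop R (Q beats it: A:10>8 B:13>1 C:9>0 D:3>0)
P2 drop S (T beats it: A:11>8 B:11>6 C:8>0 D:6>5)
P1 drop A (B beats it: Q:5>0 T:7>2)
P1 drop C (B beats it: Q:5>4 T:7>1)
P1→{B,D} P2→{Q,T}

IESDS → P1:{B,D} P2:{Q,T}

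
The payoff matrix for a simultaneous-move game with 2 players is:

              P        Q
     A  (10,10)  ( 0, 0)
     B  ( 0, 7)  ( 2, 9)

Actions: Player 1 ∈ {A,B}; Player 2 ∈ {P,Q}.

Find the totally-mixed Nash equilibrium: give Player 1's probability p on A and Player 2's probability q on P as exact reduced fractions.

P1 indiff ⇒ q·10+(1-q)·0 = q·0+(1-q)·2 ⇒ q(10) = (1-q)(2) ⇒ q = 1/6
P2 indiff ⇒ p·10+(1-p)·7 = p·0+(1-p)·9 ⇒ p(10) = (1-p)(2) ⇒ p = 1/6

p=1/6, q=1/6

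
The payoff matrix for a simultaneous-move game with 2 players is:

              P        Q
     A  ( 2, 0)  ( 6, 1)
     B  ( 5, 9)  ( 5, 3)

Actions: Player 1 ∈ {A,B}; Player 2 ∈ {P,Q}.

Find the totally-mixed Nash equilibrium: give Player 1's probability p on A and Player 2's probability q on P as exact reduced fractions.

P1 mixes 6/7 on A; P2 mixes 1/4 on P

P1 indiff ⇒ q·2+(1-q)·6 = q·5+(1-q)·5 ⇒ q(-3) = (1-q)(-1) ⇒ q = 1/4
P2 indiff ⇒ p·0+(1-p)·9 = p·1+(1-p)·3 ⇒ p(-1) = (1-p)(-6) ⇒ p = 6/7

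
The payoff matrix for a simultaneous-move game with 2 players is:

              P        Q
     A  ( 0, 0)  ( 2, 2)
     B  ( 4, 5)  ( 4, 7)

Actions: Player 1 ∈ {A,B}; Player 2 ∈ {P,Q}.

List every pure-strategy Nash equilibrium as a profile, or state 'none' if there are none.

PSNE = {(B,Q)}

(A,P): not NE [P1→B gives 4>0; P2→Q gives 2>0]
(A,Q): not NE [P1→B gives 4>2]
(B,P): not NE [P2→Q gives 7>5]
(B,Q): NE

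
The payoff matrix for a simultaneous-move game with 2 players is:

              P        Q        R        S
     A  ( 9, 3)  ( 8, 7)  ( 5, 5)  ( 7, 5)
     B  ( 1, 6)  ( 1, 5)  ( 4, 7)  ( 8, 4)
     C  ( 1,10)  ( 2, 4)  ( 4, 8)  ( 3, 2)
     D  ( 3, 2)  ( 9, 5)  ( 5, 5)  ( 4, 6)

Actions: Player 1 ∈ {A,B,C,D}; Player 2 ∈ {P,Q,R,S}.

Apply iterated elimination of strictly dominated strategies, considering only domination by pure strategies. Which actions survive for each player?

Remaining: P1:{A,B,D} P2:{Q,R,S}

P1 drop C (A beats it: P:9>1 Q:8>2 R:5>4 S:7>3)
P2 drop P (R beats it: A:5>3 B:7>6 D:5>2)
P1→{A,B,D} P2→{Q,R,S}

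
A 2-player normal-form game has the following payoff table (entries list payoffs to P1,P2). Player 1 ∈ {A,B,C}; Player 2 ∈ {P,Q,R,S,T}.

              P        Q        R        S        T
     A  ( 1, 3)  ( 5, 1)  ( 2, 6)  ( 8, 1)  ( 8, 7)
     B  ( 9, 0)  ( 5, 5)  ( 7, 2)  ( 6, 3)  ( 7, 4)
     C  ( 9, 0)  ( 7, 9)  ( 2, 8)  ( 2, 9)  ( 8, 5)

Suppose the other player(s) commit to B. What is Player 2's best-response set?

argmax u_2 = {Q}

u_2(P vs B) = 0
u_2(Q vs B) = 5
u_2(R vs B) = 2
u_2(S vs B) = 3
u_2(T vs B) = 4
max payoff 5 at {Q}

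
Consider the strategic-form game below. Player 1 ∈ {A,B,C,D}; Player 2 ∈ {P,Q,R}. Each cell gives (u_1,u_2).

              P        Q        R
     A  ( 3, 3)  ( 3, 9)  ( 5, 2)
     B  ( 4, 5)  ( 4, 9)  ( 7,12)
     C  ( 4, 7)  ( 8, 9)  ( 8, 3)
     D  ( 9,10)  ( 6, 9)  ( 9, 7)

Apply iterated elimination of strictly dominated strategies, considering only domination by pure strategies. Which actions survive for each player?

Survivors P1:{C,D} P2:{P,Q}

P1 drop A (B beats it: P:4>3 Q:4>3 R:7>5)
P1 drop B (D beats it: P:9>4 Q:6>4 R:9>7)
P2 drop R (P beats it: C:7>3 D:10>7)
P1→{C,D} P2→{P,Q}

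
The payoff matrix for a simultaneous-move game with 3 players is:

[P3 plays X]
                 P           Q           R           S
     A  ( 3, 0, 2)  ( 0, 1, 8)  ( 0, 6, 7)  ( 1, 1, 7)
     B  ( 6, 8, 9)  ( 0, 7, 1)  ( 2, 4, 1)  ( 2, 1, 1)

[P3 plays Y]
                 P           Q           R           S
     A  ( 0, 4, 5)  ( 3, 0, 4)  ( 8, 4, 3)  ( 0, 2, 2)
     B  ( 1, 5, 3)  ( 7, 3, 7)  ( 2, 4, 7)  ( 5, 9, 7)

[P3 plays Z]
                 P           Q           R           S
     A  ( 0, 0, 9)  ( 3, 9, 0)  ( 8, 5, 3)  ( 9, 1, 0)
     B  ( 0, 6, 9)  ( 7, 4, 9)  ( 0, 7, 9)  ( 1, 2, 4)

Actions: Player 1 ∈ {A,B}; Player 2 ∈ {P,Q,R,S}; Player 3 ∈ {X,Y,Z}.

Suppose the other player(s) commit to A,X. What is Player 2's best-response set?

u_2(P vs A,X) = 0
u_2(Q vs A,X) = 1
u_2(R vs A,X) = 6
u_2(S vs A,X) = 1
max payoff 6 at {R}

BR_2 = {R}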